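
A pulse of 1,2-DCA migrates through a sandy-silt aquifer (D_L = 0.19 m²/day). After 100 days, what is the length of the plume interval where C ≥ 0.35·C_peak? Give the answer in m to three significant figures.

The plume is Gaussian with σ = √(2Dt) = √(2 × 0.19 × 100) = 6.164 m.
C/C_peak = exp(−Δx²/(2σ²)) = 0.35 ⇒ Δx = σ·√(−2 ln 0.35) = 6.164 × 1.449 = 8.932 m.
Width = 2Δx = 17.9 m.

17.9 m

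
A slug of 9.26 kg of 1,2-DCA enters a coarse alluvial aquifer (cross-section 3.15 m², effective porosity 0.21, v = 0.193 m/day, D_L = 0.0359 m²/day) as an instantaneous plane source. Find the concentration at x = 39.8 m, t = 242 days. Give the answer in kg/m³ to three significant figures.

For an instantaneous plane source, C(x,t) = M/(n_e·A·√(4πDt)) · exp(−(x−vt)²/(4Dt)), with n_e·A the pore (flow) area.
Plume center vt = 0.193 × 242 = 46.706 m, so the well at 39.8 m is 6.906 m upgradient of the peak.
√(4πDt) = 10.45 m, giving peak height M/(n_e·A·√(4πDt)) = 9.26/(0.21 × 3.15 × 10.45) = 1.340 kg/m³.
(x−vt)²/(4Dt) = (-6.906)²/(4 × 0.0359 × 242) = 1.372; exp(−1.372) = 0.2536.
C = 1.340 × 0.2536 = 0.340 kg/m³.

0.340 kg/m³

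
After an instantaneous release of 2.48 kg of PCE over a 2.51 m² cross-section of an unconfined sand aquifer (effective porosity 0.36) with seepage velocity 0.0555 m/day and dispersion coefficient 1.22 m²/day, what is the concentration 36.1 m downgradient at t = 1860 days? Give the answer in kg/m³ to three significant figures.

0.00989 kg/m³

For an instantaneous plane source, C(x,t) = M/(n_e·A·√(4πDt)) · exp(−(x−vt)²/(4Dt)), with n_e·A the pore (flow) area.
Plume center vt = 0.0555 × 1860 = 103.23 m, so the well at 36.1 m is 67.13 m upgradient of the peak.
√(4πDt) = 168.9 m, giving peak height M/(n_e·A·√(4πDt)) = 2.48/(0.36 × 2.51 × 168.9) = 0.01625 kg/m³.
(x−vt)²/(4Dt) = (-67.13)²/(4 × 1.22 × 1860) = 0.4965; exp(−0.4965) = 0.6087.
C = 0.01625 × 0.6087 = 0.00989 kg/m³.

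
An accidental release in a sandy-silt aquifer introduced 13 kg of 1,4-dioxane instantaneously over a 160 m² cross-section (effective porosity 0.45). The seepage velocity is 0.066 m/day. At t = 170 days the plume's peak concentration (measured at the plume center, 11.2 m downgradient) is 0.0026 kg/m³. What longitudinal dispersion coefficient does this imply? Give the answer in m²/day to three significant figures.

2.26 m²/day

At the plume center C_max = M/(n_e·A·√(4πDt)), so D = M²/(4πt·(n_e·A·C_max)²).
n_e·A·C_max = 0.45 × 160 × 0.0026 = 0.1872 kg/m.
D = 13²/(4π × 170 × 0.1872²) = 2.26 m²/day.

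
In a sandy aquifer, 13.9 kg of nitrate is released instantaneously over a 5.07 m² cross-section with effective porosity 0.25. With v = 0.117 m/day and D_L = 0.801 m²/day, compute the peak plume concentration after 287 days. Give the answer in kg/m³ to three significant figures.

0.204 kg/m³

The peak of an instantaneous 1D plume sits at x = vt; there the Gaussian factor is 1 and C_max = M/(n_e·A·√(4πDt)), where n_e·A is the pore area the mass is dissolved in.
√(4πDt) = √(4π × 0.801 × 287) = 53.75 m, so C_max = 13.9/(0.25 × 5.07 × 53.75) = 0.204 kg/m³.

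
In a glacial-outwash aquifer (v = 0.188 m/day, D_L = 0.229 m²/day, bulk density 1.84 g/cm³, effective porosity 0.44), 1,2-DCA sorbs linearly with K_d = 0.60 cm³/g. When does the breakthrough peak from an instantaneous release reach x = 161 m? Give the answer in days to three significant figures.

Retardation factor R = 1 + ρ_b·K_d/n = 1 + 1.84 × 0.60/0.44 = 3.509.
Sorption retards both mechanisms: v_R = v/R = 0.05358 m/day, D_R = D/R = 0.06526 m²/day.
Peak time from v_R²t² + 2D_R t − x² = 0: t = (√(D_R² + v_R²x²) − D_R)/v_R².
√(D_R² + v_R²x²) = √(0.06526² + 0.05358² × 161²) = 8.627; v_R² = 0.002871.
t = (8.627 − 0.06526)/0.002871 = 2980 days.

2980 days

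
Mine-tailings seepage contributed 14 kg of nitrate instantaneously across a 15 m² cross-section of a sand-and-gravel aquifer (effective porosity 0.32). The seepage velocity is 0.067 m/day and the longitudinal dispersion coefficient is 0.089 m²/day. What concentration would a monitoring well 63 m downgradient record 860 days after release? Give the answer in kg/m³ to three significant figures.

For an instantaneous plane source, C(x,t) = M/(n_e·A·√(4πDt)) · exp(−(x−vt)²/(4Dt)), with n_e·A the pore (flow) area.
Plume center vt = 0.067 × 860 = 57.62 m, so the well at 63 m is 5.38 m downgradient of the peak.
√(4πDt) = 31.01 m, giving peak height M/(n_e·A·√(4πDt)) = 14/(0.32 × 15 × 31.01) = 0.09406 kg/m³.
(x−vt)²/(4Dt) = (5.38)²/(4 × 0.089 × 860) = 0.09454; exp(−0.09454) = 0.9098.
C = 0.09406 × 0.9098 = 0.0856 kg/m³.

0.0856 kg/m³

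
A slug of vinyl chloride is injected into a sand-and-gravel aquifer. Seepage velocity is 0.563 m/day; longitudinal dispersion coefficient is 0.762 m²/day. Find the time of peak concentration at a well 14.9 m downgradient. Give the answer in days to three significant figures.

For the 1D instantaneous-source solution, setting ∂C/∂t = 0 at fixed x gives v²t² + 2Dt − x² = 0, so t = (√(D² + v²x²) − D)/v².
√(D² + v²x²) = √(0.762² + 0.563² × 14.9²) = 8.423; v² = 0.316969.
t = (8.423 − 0.762)/0.316969 = 24.2 days (vs. the pure-advection estimate x/v = 26.5 d).

24.2 days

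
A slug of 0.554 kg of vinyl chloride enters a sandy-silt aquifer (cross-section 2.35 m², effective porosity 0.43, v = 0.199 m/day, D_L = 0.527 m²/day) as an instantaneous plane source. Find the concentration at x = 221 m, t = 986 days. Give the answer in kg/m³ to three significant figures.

For an instantaneous plane source, C(x,t) = M/(n_e·A·√(4πDt)) · exp(−(x−vt)²/(4Dt)), with n_e·A the pore (flow) area.
Plume center vt = 0.199 × 986 = 196.214 m, so the well at 221 m is 24.786 m downgradient of the peak.
√(4πDt) = 80.81 m, giving peak height M/(n_e·A·√(4πDt)) = 0.554/(0.43 × 2.35 × 80.81) = 0.006784 kg/m³.
(x−vt)²/(4Dt) = (24.786)²/(4 × 0.527 × 986) = 0.2956; exp(−0.2956) = 0.7441.
C = 0.006784 × 0.7441 = 0.00505 kg/m³.

0.00505 kg/m³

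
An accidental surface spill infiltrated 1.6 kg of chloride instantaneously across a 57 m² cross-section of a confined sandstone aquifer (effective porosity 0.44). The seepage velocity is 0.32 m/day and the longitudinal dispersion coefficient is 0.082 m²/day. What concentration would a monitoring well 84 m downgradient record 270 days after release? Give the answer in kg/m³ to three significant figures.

For an instantaneous plane source, C(x,t) = M/(n_e·A·√(4πDt)) · exp(−(x−vt)²/(4Dt)), with n_e·A the pore (flow) area.
Plume center vt = 0.32 × 270 = 86.4 m, so the well at 84 m is 2.4 m upgradient of the peak.
√(4πDt) = 16.68 m, giving peak height M/(n_e·A·√(4πDt)) = 1.6/(0.44 × 57 × 16.68) = 0.003825 kg/m³.
(x−vt)²/(4Dt) = (-2.4)²/(4 × 0.082 × 270) = 0.06504; exp(−0.06504) = 0.9370.
C = 0.003825 × 0.9370 = 0.00358 kg/m³.

0.00358 kg/m³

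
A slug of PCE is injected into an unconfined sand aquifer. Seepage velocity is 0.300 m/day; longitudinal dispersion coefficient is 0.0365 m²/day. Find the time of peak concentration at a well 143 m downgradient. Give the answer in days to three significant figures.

For the 1D instantaneous-source solution, setting ∂C/∂t = 0 at fixed x gives v²t² + 2Dt − x² = 0, so t = (√(D² + v²x²) − D)/v².
√(D² + v²x²) = √(0.0365² + 0.300² × 143²) = 42.90; v² = 0.09.
t = (42.90 − 0.0365)/0.09 = 476 days (vs. the pure-advection estimate x/v = 477 d).

476 days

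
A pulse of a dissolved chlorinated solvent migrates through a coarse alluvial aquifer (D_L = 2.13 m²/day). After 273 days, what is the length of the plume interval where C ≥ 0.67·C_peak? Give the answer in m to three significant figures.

61.0 m

The plume is Gaussian with σ = √(2Dt) = √(2 × 2.13 × 273) = 34.10 m.
C/C_peak = exp(−Δx²/(2σ²)) = 0.67 ⇒ Δx = σ·√(−2 ln 0.67) = 34.10 × 0.8950 = 30.52 m.
Width = 2Δx = 61.0 m.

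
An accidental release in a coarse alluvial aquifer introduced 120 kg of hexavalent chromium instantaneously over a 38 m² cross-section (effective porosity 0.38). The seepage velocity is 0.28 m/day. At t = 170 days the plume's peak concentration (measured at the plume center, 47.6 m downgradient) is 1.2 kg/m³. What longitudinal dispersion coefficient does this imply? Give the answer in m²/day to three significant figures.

At the plume center C_max = M/(n_e·A·√(4πDt)), so D = M²/(4πt·(n_e·A·C_max)²).
n_e·A·C_max = 0.38 × 38 × 1.2 = 17.33 kg/m.
D = 120²/(4π × 170 × 17.33²) = 0.0224 m²/day.

0.0224 m²/day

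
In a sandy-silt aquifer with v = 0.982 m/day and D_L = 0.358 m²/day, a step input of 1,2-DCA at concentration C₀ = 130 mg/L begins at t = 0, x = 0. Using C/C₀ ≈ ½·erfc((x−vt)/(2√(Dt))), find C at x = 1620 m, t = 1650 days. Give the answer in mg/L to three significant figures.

65.5 mg/L

For a continuous step input, C/C₀ ≈ ½·erfc((x−vt)/(2√(Dt))).
vt = 0.982 × 1650 = 1620.3 m and 2√(Dt) = 2√(0.358 × 1650) = 48.61 m.
Argument (x−vt)/(2√(Dt)) = (1620 − 1620.3)/48.61 = -0.006172; ½·erfc(-0.006172) = 0.5035.
C = 130 × 0.5035 = 65.5 mg/L.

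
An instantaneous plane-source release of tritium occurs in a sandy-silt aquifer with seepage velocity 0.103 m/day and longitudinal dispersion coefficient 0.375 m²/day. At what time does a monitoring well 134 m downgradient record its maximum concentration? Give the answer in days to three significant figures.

For the 1D instantaneous-source solution, setting ∂C/∂t = 0 at fixed x gives v²t² + 2Dt − x² = 0, so t = (√(D² + v²x²) − D)/v².
√(D² + v²x²) = √(0.375² + 0.103² × 134²) = 13.81; v² = 0.010609.
t = (13.81 − 0.375)/0.010609 = 1270 days (vs. the pure-advection estimate x/v = 1300 d).

1270 days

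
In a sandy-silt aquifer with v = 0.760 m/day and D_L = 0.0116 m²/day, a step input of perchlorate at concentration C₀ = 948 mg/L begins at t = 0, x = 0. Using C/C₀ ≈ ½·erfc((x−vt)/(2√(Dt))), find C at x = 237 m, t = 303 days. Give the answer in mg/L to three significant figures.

For a continuous step input, C/C₀ ≈ ½·erfc((x−vt)/(2√(Dt))).
vt = 0.760 × 303 = 230.28 m and 2√(Dt) = 2√(0.0116 × 303) = 3.750 m.
Argument (x−vt)/(2√(Dt)) = (237 − 230.28)/3.750 = 1.792; ½·erfc(1.792) = 0.005634.
C = 948 × 0.005634 = 5.34 mg/L.

5.34 mg/L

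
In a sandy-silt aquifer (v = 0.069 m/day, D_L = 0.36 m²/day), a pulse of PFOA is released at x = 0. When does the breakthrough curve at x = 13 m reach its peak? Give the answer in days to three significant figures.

For the 1D instantaneous-source solution, setting ∂C/∂t = 0 at fixed x gives v²t² + 2Dt − x² = 0, so t = (√(D² + v²x²) − D)/v².
√(D² + v²x²) = √(0.36² + 0.069² × 13²) = 0.9665; v² = 0.004761.
t = (0.9665 − 0.36)/0.004761 = 127 days (vs. the pure-advection estimate x/v = 188 d).

127 days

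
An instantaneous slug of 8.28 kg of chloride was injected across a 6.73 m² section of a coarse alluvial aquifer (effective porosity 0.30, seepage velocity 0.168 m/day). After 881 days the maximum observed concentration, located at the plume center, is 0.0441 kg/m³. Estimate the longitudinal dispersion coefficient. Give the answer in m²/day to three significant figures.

At the plume center C_max = M/(n_e·A·√(4πDt)), so D = M²/(4πt·(n_e·A·C_max)²).
n_e·A·C_max = 0.30 × 6.73 × 0.0441 = 0.08904 kg/m.
D = 8.28²/(4π × 881 × 0.08904²) = 0.781 m²/day.

0.781 m²/day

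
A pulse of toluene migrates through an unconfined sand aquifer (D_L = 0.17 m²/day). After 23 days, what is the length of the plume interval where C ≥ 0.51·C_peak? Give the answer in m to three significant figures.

6.49 m

The plume is Gaussian with σ = √(2Dt) = √(2 × 0.17 × 23) = 2.796 m.
C/C_peak = exp(−Δx²/(2σ²)) = 0.51 ⇒ Δx = σ·√(−2 ln 0.51) = 2.796 × 1.160 = 3.243 m.
Width = 2Δx = 6.49 m.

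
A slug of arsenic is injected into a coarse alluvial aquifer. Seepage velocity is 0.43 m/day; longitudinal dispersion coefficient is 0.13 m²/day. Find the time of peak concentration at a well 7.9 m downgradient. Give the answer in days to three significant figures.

17.7 days

For the 1D instantaneous-source solution, setting ∂C/∂t = 0 at fixed x gives v²t² + 2Dt − x² = 0, so t = (√(D² + v²x²) − D)/v².
√(D² + v²x²) = √(0.13² + 0.43² × 7.9²) = 3.399; v² = 0.1849.
t = (3.399 − 0.13)/0.1849 = 17.7 days (vs. the pure-advection estimate x/v = 18.4 d).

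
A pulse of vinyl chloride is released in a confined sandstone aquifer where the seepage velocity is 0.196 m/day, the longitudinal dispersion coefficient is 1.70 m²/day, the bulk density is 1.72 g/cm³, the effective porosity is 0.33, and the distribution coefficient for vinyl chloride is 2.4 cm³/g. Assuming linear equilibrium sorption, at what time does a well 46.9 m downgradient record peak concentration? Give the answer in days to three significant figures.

2690 days

Retardation factor R = 1 + ρ_b·K_d/n = 1 + 1.72 × 2.4/0.33 = 13.51.
Sorption retards both mechanisms: v_R = v/R = 0.01451 m/day, D_R = D/R = 0.1258 m²/day.
Peak time from v_R²t² + 2D_R t − x² = 0: t = (√(D_R² + v_R²x²) − D_R)/v_R².
√(D_R² + v_R²x²) = √(0.1258² + 0.01451² × 46.9²) = 0.6920; v_R² = 0.0002105.
t = (0.6920 − 0.1258)/0.0002105 = 2690 days.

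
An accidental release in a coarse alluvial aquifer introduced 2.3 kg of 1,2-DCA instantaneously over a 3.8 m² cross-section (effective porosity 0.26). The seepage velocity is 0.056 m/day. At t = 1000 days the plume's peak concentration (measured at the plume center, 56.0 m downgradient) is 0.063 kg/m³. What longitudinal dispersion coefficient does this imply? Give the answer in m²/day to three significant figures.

At the plume center C_max = M/(n_e·A·√(4πDt)), so D = M²/(4πt·(n_e·A·C_max)²).
n_e·A·C_max = 0.26 × 3.8 × 0.063 = 0.06224 kg/m.
D = 2.3²/(4π × 1000 × 0.06224²) = 0.109 m²/day.

0.109 m²/day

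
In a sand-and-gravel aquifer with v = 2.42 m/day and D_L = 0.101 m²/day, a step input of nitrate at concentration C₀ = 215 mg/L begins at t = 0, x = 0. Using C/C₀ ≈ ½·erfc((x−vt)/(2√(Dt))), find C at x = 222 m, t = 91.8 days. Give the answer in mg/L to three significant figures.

111 mg/L

For a continuous step input, C/C₀ ≈ ½·erfc((x−vt)/(2√(Dt))).
vt = 2.42 × 91.8 = 222.156 m and 2√(Dt) = 2√(0.101 × 91.8) = 6.090 m.
Argument (x−vt)/(2√(Dt)) = (222 − 222.156)/6.090 = -0.02562; ½·erfc(-0.02562) = 0.5145.
C = 215 × 0.5145 = 111 mg/L.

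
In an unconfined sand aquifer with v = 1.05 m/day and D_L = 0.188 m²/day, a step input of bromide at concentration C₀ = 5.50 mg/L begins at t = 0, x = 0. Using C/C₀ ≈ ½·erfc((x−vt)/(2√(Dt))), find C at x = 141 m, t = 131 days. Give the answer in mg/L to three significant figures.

1.71 mg/L

For a continuous step input, C/C₀ ≈ ½·erfc((x−vt)/(2√(Dt))).
vt = 1.05 × 131 = 137.55 m and 2√(Dt) = 2√(0.188 × 131) = 9.925 m.
Argument (x−vt)/(2√(Dt)) = (141 − 137.55)/9.925 = 0.3476; ½·erfc(0.3476) = 0.3115.
C = 5.50 × 0.3115 = 1.71 mg/L.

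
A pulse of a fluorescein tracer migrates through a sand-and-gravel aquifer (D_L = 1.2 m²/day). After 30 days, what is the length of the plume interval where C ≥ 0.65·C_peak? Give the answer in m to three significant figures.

The plume is Gaussian with σ = √(2Dt) = √(2 × 1.2 × 30) = 8.485 m.
C/C_peak = exp(−Δx²/(2σ²)) = 0.65 ⇒ Δx = σ·√(−2 ln 0.65) = 8.485 × 0.9282 = 7.876 m.
Width = 2Δx = 15.8 m.

15.8 m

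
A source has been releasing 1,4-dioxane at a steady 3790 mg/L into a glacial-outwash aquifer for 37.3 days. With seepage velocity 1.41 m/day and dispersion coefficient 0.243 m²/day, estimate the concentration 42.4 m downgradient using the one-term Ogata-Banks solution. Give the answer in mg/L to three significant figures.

3760 mg/L

For a continuous step input, C/C₀ ≈ ½·erfc((x−vt)/(2√(Dt))).
vt = 1.41 × 37.3 = 52.593 m and 2√(Dt) = 2√(0.243 × 37.3) = 6.021 m.
Argument (x−vt)/(2√(Dt)) = (42.4 − 52.593)/6.021 = -1.693; ½·erfc(-1.693) = 0.9917.
C = 3790 × 0.9917 = 3760 mg/L.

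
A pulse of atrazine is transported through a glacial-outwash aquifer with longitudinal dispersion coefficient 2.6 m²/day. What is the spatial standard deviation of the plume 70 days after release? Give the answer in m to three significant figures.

19.1 m

Dispersive spreading gives a Gaussian with σ² = 2Dt; advection only shifts the center.
σ = √(2 × 2.6 × 70) = 19.1 m.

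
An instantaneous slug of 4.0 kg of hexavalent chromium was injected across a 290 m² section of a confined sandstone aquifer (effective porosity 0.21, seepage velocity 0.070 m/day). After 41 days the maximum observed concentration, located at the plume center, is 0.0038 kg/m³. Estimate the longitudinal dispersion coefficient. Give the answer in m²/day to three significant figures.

At the plume center C_max = M/(n_e·A·√(4πDt)), so D = M²/(4πt·(n_e·A·C_max)²).
n_e·A·C_max = 0.21 × 290 × 0.0038 = 0.2314 kg/m.
D = 4.0²/(4π × 41 × 0.2314²) = 0.580 m²/day.

0.580 m²/day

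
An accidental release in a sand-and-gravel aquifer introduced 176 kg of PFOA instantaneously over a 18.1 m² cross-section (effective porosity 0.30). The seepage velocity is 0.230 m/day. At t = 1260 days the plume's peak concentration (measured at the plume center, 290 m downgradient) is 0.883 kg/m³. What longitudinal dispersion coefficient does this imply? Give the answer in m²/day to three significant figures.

0.0851 m²/day

At the plume center C_max = M/(n_e·A·√(4πDt)), so D = M²/(4πt·(n_e·A·C_max)²).
n_e·A·C_max = 0.30 × 18.1 × 0.883 = 4.795 kg/m.
D = 176²/(4π × 1260 × 4.795²) = 0.0851 m²/day.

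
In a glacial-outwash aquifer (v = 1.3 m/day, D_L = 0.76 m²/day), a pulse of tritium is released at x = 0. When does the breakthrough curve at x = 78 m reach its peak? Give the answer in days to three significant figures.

59.6 days

For the 1D instantaneous-source solution, setting ∂C/∂t = 0 at fixed x gives v²t² + 2Dt − x² = 0, so t = (√(D² + v²x²) − D)/v².
√(D² + v²x²) = √(0.76² + 1.3² × 78²) = 101.4; v² = 1.69.
t = (101.4 − 0.76)/1.69 = 59.6 days (vs. the pure-advection estimate x/v = 60.0 d).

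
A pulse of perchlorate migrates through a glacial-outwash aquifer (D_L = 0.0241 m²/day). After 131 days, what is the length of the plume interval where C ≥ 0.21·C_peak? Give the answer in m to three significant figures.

The plume is Gaussian with σ = √(2Dt) = √(2 × 0.0241 × 131) = 2.513 m.
C/C_peak = exp(−Δx²/(2σ²)) = 0.21 ⇒ Δx = σ·√(−2 ln 0.21) = 2.513 × 1.767 = 4.440 m.
Width = 2Δx = 8.88 m.

8.88 m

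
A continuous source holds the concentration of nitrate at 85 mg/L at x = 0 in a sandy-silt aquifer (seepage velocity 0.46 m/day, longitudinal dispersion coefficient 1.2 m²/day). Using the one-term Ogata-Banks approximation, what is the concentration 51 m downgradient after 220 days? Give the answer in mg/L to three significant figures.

For a continuous step input, C/C₀ ≈ ½·erfc((x−vt)/(2√(Dt))).
vt = 0.46 × 220 = 101.2 m and 2√(Dt) = 2√(1.2 × 220) = 32.50 m.
Argument (x−vt)/(2√(Dt)) = (51 − 101.2)/32.50 = -1.545; ½·erfc(-1.545) = 0.9856.
C = 85 × 0.9856 = 83.8 mg/L.

83.8 mg/L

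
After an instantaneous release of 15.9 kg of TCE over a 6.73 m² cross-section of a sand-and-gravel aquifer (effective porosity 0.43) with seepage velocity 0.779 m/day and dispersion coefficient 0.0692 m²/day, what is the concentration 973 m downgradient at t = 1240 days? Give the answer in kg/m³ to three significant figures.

For an instantaneous plane source, C(x,t) = M/(n_e·A·√(4πDt)) · exp(−(x−vt)²/(4Dt)), with n_e·A the pore (flow) area.
Plume center vt = 0.779 × 1240 = 965.96 m, so the well at 973 m is 7.04 m downgradient of the peak.
√(4πDt) = 32.84 m, giving peak height M/(n_e·A·√(4πDt)) = 15.9/(0.43 × 6.73 × 32.84) = 0.1673 kg/m³.
(x−vt)²/(4Dt) = (7.04)²/(4 × 0.0692 × 1240) = 0.1444; exp(−0.1444) = 0.8655.
C = 0.1673 × 0.8655 = 0.145 kg/m³.

0.145 kg/m³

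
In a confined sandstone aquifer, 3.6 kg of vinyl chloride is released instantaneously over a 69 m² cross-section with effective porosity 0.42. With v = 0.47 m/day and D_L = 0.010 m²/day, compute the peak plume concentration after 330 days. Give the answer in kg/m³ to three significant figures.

The peak of an instantaneous 1D plume sits at x = vt; there the Gaussian factor is 1 and C_max = M/(n_e·A·√(4πDt)), where n_e·A is the pore area the mass is dissolved in.
√(4πDt) = √(4π × 0.010 × 330) = 6.440 m, so C_max = 3.6/(0.42 × 69 × 6.440) = 0.0193 kg/m³.

0.0193 kg/m³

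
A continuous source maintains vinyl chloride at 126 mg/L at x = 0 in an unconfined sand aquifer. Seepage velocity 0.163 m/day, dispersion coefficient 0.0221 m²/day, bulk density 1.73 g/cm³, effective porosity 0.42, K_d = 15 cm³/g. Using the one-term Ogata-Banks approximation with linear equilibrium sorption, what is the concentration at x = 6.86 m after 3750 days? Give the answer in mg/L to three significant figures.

Retardation factor R = 1 + ρ_b·K_d/n = 1 + 1.73 × 15/0.42 = 62.79.
Sorption retards both mechanisms: v_R = v/R = 0.002596 m/day, D_R = D/R = 0.0003520 m²/day.
v_R·t = 0.002596 × 3750 = 9.735 m; 2√(D_R t) = 2.298 m; argument = (6.86 − 9.735)/2.298 = -1.251.
C = C₀ × ½·erfc(-1.251) = 126 × 0.9616 = 121 mg/L.

121 mg/L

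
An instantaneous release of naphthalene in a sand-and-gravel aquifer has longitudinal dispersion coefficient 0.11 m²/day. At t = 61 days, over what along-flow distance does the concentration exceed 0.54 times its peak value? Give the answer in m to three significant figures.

8.13 m

The plume is Gaussian with σ = √(2Dt) = √(2 × 0.11 × 61) = 3.663 m.
C/C_peak = exp(−Δx²/(2σ²)) = 0.54 ⇒ Δx = σ·√(−2 ln 0.54) = 3.663 × 1.110 = 4.066 m.
Width = 2Δx = 8.13 m.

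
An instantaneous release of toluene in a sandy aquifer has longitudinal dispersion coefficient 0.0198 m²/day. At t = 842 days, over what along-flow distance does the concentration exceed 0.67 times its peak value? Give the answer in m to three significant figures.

The plume is Gaussian with σ = √(2Dt) = √(2 × 0.0198 × 842) = 5.774 m.
C/C_peak = exp(−Δx²/(2σ²)) = 0.67 ⇒ Δx = σ·√(−2 ln 0.67) = 5.774 × 0.8950 = 5.168 m.
Width = 2Δx = 10.3 m.

10.3 m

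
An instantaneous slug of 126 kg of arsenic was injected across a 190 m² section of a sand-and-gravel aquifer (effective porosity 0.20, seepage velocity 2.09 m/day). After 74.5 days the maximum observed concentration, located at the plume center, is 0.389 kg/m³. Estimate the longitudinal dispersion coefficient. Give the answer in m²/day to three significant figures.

0.0776 m²/day

At the plume center C_max = M/(n_e·A·√(4πDt)), so D = M²/(4πt·(n_e·A·C_max)²).
n_e·A·C_max = 0.20 × 190 × 0.389 = 14.78 kg/m.
D = 126²/(4π × 74.5 × 14.78²) = 0.0776 m²/day.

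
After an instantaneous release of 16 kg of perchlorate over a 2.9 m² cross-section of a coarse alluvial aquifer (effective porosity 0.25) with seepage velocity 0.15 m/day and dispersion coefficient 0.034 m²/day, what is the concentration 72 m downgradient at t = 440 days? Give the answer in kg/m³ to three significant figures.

For an instantaneous plane source, C(x,t) = M/(n_e·A·√(4πDt)) · exp(−(x−vt)²/(4Dt)), with n_e·A the pore (flow) area.
Plume center vt = 0.15 × 440 = 66 m, so the well at 72 m is 6 m downgradient of the peak.
√(4πDt) = 13.71 m, giving peak height M/(n_e·A·√(4πDt)) = 16/(0.25 × 2.9 × 13.71) = 1.610 kg/m³.
(x−vt)²/(4Dt) = (6)²/(4 × 0.034 × 440) = 0.6016; exp(−0.6016) = 0.5479.
C = 1.610 × 0.5479 = 0.882 kg/m³.

0.882 kg/m³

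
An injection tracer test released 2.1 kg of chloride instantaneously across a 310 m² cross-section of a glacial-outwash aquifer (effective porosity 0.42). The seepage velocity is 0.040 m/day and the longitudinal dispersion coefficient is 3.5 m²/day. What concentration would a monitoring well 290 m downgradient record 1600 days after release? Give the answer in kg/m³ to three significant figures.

6.22e-06 kg/m³

For an instantaneous plane source, C(x,t) = M/(n_e·A·√(4πDt)) · exp(−(x−vt)²/(4Dt)), with n_e·A the pore (flow) area.
Plume center vt = 0.040 × 1600 = 64 m, so the well at 290 m is 226 m downgradient of the peak.
√(4πDt) = 265.3 m, giving peak height M/(n_e·A·√(4πDt)) = 2.1/(0.42 × 310 × 265.3) = 6.080e-05 kg/m³.
(x−vt)²/(4Dt) = (226)²/(4 × 3.5 × 1600) = 2.280; exp(−2.280) = 0.1023.
C = 6.080e-05 × 0.1023 = 6.22e-06 kg/m³.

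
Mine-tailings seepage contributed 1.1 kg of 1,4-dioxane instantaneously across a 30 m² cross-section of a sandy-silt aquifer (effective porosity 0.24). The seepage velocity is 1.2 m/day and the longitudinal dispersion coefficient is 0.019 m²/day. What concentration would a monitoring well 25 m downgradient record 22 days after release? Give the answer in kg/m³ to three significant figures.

0.0206 kg/m³

For an instantaneous plane source, C(x,t) = M/(n_e·A·√(4πDt)) · exp(−(x−vt)²/(4Dt)), with n_e·A the pore (flow) area.
Plume center vt = 1.2 × 22 = 26.4 m, so the well at 25 m is 1.4 m upgradient of the peak.
√(4πDt) = 2.292 m, giving peak height M/(n_e·A·√(4πDt)) = 1.1/(0.24 × 30 × 2.292) = 0.06666 kg/m³.
(x−vt)²/(4Dt) = (-1.4)²/(4 × 0.019 × 22) = 1.172; exp(−1.172) = 0.3097.
C = 0.06666 × 0.3097 = 0.0206 kg/m³.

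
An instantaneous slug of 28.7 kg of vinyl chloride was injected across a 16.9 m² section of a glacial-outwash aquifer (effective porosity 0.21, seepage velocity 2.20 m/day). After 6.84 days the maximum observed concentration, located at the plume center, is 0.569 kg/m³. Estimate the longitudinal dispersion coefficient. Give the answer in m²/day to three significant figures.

At the plume center C_max = M/(n_e·A·√(4πDt)), so D = M²/(4πt·(n_e·A·C_max)²).
n_e·A·C_max = 0.21 × 16.9 × 0.569 = 2.019 kg/m.
D = 28.7²/(4π × 6.84 × 2.019²) = 2.35 m²/day.

2.35 m²/day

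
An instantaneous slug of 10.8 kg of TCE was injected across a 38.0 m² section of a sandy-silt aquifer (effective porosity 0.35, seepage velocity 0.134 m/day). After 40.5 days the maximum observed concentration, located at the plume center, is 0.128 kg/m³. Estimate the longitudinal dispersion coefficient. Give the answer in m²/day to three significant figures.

0.0791 m²/day

At the plume center C_max = M/(n_e·A·√(4πDt)), so D = M²/(4πt·(n_e·A·C_max)²).
n_e·A·C_max = 0.35 × 38.0 × 0.128 = 1.702 kg/m.
D = 10.8²/(4π × 40.5 × 1.702²) = 0.0791 m²/day.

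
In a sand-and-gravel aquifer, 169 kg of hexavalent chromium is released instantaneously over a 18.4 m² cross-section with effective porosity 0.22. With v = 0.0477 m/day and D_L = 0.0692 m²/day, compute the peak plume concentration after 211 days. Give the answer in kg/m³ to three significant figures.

The peak of an instantaneous 1D plume sits at x = vt; there the Gaussian factor is 1 and C_max = M/(n_e·A·√(4πDt)), where n_e·A is the pore area the mass is dissolved in.
√(4πDt) = √(4π × 0.0692 × 211) = 13.55 m, so C_max = 169/(0.22 × 18.4 × 13.55) = 3.08 kg/m³.

3.08 kg/m³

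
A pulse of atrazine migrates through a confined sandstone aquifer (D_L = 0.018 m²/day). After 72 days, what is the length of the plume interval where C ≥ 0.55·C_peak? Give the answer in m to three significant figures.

The plume is Gaussian with σ = √(2Dt) = √(2 × 0.018 × 72) = 1.610 m.
C/C_peak = exp(−Δx²/(2σ²)) = 0.55 ⇒ Δx = σ·√(−2 ln 0.55) = 1.610 × 1.093 = 1.760 m.
Width = 2Δx = 3.52 m.

3.52 m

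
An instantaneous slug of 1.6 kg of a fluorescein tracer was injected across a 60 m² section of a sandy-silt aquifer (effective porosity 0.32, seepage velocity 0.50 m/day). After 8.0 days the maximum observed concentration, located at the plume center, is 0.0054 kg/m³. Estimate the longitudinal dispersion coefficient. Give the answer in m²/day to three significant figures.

At the plume center C_max = M/(n_e·A·√(4πDt)), so D = M²/(4πt·(n_e·A·C_max)²).
n_e·A·C_max = 0.32 × 60 × 0.0054 = 0.1037 kg/m.
D = 1.6²/(4π × 8.0 × 0.1037²) = 2.37 m²/day.

2.37 m²/day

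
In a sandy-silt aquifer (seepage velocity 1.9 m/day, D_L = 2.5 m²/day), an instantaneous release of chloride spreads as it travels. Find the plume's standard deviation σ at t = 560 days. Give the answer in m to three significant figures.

52.9 m

Dispersive spreading gives a Gaussian with σ² = 2Dt; advection only shifts the center.
σ = √(2 × 2.5 × 560) = 52.9 m.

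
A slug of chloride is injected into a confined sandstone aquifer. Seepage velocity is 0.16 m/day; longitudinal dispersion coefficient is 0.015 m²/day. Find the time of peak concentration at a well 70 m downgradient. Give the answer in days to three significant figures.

437 days

For the 1D instantaneous-source solution, setting ∂C/∂t = 0 at fixed x gives v²t² + 2Dt − x² = 0, so t = (√(D² + v²x²) − D)/v².
√(D² + v²x²) = √(0.015² + 0.16² × 70²) = 11.20; v² = 0.0256.
t = (11.20 − 0.015)/0.0256 = 437 days (vs. the pure-advection estimate x/v = 438 d).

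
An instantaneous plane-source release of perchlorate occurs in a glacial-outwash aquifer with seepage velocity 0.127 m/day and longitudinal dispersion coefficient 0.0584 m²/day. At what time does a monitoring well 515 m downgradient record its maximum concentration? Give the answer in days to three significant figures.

For the 1D instantaneous-source solution, setting ∂C/∂t = 0 at fixed x gives v²t² + 2Dt − x² = 0, so t = (√(D² + v²x²) − D)/v².
√(D² + v²x²) = √(0.0584² + 0.127² × 515²) = 65.41; v² = 0.016129.
t = (65.41 − 0.0584)/0.016129 = 4050 days (vs. the pure-advection estimate x/v = 4060 d).

4050 days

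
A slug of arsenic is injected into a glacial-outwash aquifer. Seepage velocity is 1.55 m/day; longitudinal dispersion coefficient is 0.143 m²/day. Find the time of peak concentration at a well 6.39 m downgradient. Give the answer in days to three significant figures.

For the 1D instantaneous-source solution, setting ∂C/∂t = 0 at fixed x gives v²t² + 2Dt − x² = 0, so t = (√(D² + v²x²) − D)/v².
√(D² + v²x²) = √(0.143² + 1.55² × 6.39²) = 9.906; v² = 2.4025.
t = (9.906 − 0.143)/2.4025 = 4.06 days (vs. the pure-advection estimate x/v = 4.12 d).

4.06 days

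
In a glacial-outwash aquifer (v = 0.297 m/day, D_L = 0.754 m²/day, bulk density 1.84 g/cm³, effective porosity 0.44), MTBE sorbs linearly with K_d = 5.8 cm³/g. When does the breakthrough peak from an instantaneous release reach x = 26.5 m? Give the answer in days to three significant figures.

Retardation factor R = 1 + ρ_b·K_d/n = 1 + 1.84 × 5.8/0.44 = 25.25.
Sorption retards both mechanisms: v_R = v/R = 0.01176 m/day, D_R = D/R = 0.02986 m²/day.
Peak time from v_R²t² + 2D_R t − x² = 0: t = (√(D_R² + v_R²x²) − D_R)/v_R².
√(D_R² + v_R²x²) = √(0.02986² + 0.01176² × 26.5²) = 0.3131; v_R² = 0.0001383.
t = (0.3131 − 0.02986)/0.0001383 = 2050 days.

2050 days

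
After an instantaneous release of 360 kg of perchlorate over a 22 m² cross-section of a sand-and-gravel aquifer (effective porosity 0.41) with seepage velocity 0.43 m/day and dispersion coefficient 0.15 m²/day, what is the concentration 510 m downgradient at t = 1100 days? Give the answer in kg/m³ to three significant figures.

0.110 kg/m³

For an instantaneous plane source, C(x,t) = M/(n_e·A·√(4πDt)) · exp(−(x−vt)²/(4Dt)), with n_e·A the pore (flow) area.
Plume center vt = 0.43 × 1100 = 473 m, so the well at 510 m is 37 m downgradient of the peak.
√(4πDt) = 45.54 m, giving peak height M/(n_e·A·√(4πDt)) = 360/(0.41 × 22 × 45.54) = 0.8764 kg/m³.
(x−vt)²/(4Dt) = (37)²/(4 × 0.15 × 1100) = 2.074; exp(−2.074) = 0.1257.
C = 0.8764 × 0.1257 = 0.110 kg/m³.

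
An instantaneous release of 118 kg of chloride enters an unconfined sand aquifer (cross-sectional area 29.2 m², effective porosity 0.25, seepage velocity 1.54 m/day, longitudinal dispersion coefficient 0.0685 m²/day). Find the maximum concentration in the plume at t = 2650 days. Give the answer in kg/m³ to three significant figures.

0.338 kg/m³

The peak of an instantaneous 1D plume sits at x = vt; there the Gaussian factor is 1 and C_max = M/(n_e·A·√(4πDt)), where n_e·A is the pore area the mass is dissolved in.
√(4πDt) = √(4π × 0.0685 × 2650) = 47.76 m, so C_max = 118/(0.25 × 29.2 × 47.76) = 0.338 kg/m³.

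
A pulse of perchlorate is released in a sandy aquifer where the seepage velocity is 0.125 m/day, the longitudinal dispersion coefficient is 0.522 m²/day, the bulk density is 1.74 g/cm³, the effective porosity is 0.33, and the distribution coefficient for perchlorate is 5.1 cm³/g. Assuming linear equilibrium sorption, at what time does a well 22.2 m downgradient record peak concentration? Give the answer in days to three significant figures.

Retardation factor R = 1 + ρ_b·K_d/n = 1 + 1.74 × 5.1/0.33 = 27.89.
Sorption retards both mechanisms: v_R = v/R = 0.004482 m/day, D_R = D/R = 0.01872 m²/day.
Peak time from v_R²t² + 2D_R t − x² = 0: t = (√(D_R² + v_R²x²) − D_R)/v_R².
√(D_R² + v_R²x²) = √(0.01872² + 0.004482² × 22.2²) = 0.1012; v_R² = 2.009e-05.
t = (0.1012 − 0.01872)/2.009e-05 = 4110 days.

4110 days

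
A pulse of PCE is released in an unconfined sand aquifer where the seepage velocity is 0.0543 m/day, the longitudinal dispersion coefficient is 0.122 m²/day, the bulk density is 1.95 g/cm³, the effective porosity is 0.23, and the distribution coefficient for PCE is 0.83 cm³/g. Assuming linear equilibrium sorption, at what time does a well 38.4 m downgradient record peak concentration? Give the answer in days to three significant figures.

5360 days

Retardation factor R = 1 + ρ_b·K_d/n = 1 + 1.95 × 0.83/0.23 = 8.037.
Sorption retards both mechanisms: v_R = v/R = 0.006756 m/day, D_R = D/R = 0.01518 m²/day.
Peak time from v_R²t² + 2D_R t − x² = 0: t = (√(D_R² + v_R²x²) − D_R)/v_R².
√(D_R² + v_R²x²) = √(0.01518² + 0.006756² × 38.4²) = 0.2599; v_R² = 4.564e-05.
t = (0.2599 − 0.01518)/4.564e-05 = 5360 days.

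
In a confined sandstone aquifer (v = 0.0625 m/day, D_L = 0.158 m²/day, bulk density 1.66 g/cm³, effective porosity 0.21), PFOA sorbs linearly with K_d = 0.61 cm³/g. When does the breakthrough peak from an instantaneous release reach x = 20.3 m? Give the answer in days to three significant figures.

1670 days

Retardation factor R = 1 + ρ_b·K_d/n = 1 + 1.66 × 0.61/0.21 = 5.822.
Sorption retards both mechanisms: v_R = v/R = 0.01074 m/day, D_R = D/R = 0.02714 m²/day.
Peak time from v_R²t² + 2D_R t − x² = 0: t = (√(D_R² + v_R²x²) − D_R)/v_R².
√(D_R² + v_R²x²) = √(0.02714² + 0.01074² × 20.3²) = 0.2197; v_R² = 0.0001153.
t = (0.2197 − 0.02714)/0.0001153 = 1670 days.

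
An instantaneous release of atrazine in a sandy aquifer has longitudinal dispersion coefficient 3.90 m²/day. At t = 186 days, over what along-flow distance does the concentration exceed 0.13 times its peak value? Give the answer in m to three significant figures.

154 m

The plume is Gaussian with σ = √(2Dt) = √(2 × 3.90 × 186) = 38.09 m.
C/C_peak = exp(−Δx²/(2σ²)) = 0.13 ⇒ Δx = σ·√(−2 ln 0.13) = 38.09 × 2.020 = 76.94 m.
Width = 2Δx = 154 m.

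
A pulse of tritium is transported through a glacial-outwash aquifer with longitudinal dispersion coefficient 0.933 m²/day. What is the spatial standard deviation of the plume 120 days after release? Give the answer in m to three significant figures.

15.0 m

Dispersive spreading gives a Gaussian with σ² = 2Dt; advection only shifts the center.
σ = √(2 × 0.933 × 120) = 15.0 m.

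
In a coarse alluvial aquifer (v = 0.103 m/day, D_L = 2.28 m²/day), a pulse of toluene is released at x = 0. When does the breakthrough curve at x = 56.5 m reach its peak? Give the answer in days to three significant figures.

374 days

For the 1D instantaneous-source solution, setting ∂C/∂t = 0 at fixed x gives v²t² + 2Dt − x² = 0, so t = (√(D² + v²x²) − D)/v².
√(D² + v²x²) = √(2.28² + 0.103² × 56.5²) = 6.250; v² = 0.010609.
t = (6.250 − 2.28)/0.010609 = 374 days (vs. the pure-advection estimate x/v = 549 d).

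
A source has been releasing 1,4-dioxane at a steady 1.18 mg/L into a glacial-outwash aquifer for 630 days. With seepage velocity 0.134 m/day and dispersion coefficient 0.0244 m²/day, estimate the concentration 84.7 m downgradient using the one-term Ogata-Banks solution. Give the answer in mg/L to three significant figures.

For a continuous step input, C/C₀ ≈ ½·erfc((x−vt)/(2√(Dt))).
vt = 0.134 × 630 = 84.42 m and 2√(Dt) = 2√(0.0244 × 630) = 7.841 m.
Argument (x−vt)/(2√(Dt)) = (84.7 − 84.42)/7.841 = 0.03571; ½·erfc(0.03571) = 0.4799.
C = 1.18 × 0.4799 = 0.566 mg/L.

0.566 mg/L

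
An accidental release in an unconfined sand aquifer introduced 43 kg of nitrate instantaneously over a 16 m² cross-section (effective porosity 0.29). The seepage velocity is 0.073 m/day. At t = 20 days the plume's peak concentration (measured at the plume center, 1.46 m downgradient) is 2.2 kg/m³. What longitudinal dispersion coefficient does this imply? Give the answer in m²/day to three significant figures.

0.0706 m²/day

At the plume center C_max = M/(n_e·A·√(4πDt)), so D = M²/(4πt·(n_e·A·C_max)²).
n_e·A·C_max = 0.29 × 16 × 2.2 = 10.21 kg/m.
D = 43²/(4π × 20 × 10.21²) = 0.0706 m²/day.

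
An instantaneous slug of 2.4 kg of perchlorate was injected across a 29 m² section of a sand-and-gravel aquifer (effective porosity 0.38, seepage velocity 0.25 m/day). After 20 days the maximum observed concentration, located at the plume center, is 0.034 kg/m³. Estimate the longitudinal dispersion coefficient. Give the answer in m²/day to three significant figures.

At the plume center C_max = M/(n_e·A·√(4πDt)), so D = M²/(4πt·(n_e·A·C_max)²).
n_e·A·C_max = 0.38 × 29 × 0.034 = 0.3747 kg/m.
D = 2.4²/(4π × 20 × 0.3747²) = 0.163 m²/day.

0.163 m²/day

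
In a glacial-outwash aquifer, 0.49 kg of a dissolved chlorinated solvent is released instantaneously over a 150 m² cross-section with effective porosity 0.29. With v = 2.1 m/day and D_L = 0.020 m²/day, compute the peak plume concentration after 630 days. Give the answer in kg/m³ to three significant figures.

The peak of an instantaneous 1D plume sits at x = vt; there the Gaussian factor is 1 and C_max = M/(n_e·A·√(4πDt)), where n_e·A is the pore area the mass is dissolved in.
√(4πDt) = √(4π × 0.020 × 630) = 12.58 m, so C_max = 0.49/(0.29 × 150 × 12.58) = 0.000895 kg/m³.

0.000895 kg/m³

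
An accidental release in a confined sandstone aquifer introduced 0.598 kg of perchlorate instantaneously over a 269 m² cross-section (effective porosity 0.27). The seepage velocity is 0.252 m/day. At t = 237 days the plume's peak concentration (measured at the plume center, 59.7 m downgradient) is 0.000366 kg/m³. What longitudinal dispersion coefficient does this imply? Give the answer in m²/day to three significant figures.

0.170 m²/day

At the plume center C_max = M/(n_e·A·√(4πDt)), so D = M²/(4πt·(n_e·A·C_max)²).
n_e·A·C_max = 0.27 × 269 × 0.000366 = 0.02658 kg/m.
D = 0.598²/(4π × 237 × 0.02658²) = 0.170 m²/day.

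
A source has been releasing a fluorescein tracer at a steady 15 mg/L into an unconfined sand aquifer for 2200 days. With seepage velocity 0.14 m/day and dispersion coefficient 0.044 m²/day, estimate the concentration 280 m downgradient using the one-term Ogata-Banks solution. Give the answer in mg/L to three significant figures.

For a continuous step input, C/C₀ ≈ ½·erfc((x−vt)/(2√(Dt))).
vt = 0.14 × 2200 = 308 m and 2√(Dt) = 2√(0.044 × 2200) = 19.68 m.
Argument (x−vt)/(2√(Dt)) = (280 − 308)/19.68 = -1.423; ½·erfc(-1.423) = 0.9779.
C = 15 × 0.9779 = 14.7 mg/L.

14.7 mg/L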